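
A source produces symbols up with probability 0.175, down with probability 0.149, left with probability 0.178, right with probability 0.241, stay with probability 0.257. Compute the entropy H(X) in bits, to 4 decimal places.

H = −Σ pᵢ log₂ pᵢ.
−0.175·log₂(0.175) = 0.4401
−0.149·log₂(0.149) = 0.4092
−0.178·log₂(0.178) = 0.4432
−0.241·log₂(0.241) = 0.4947
−0.257·log₂(0.257) = 0.5038
Sum ≈ 2.2910 → 2.2910 bits.

2.2910 bits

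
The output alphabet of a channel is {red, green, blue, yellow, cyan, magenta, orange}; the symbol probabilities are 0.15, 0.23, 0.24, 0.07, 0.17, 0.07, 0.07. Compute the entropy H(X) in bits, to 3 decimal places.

H = −Σ pᵢ log₂ pᵢ.
−0.15·log₂(0.15) = 0.4105
−0.23·log₂(0.23) = 0.4877
−0.24·log₂(0.24) = 0.4941
−0.07·log₂(0.07) = 0.2686
−0.17·log₂(0.17) = 0.4346
−0.07·log₂(0.07) = 0.2686
−0.07·log₂(0.07) = 0.2686
Sum ≈ 2.6326 → 2.633 bits.

2.633 bits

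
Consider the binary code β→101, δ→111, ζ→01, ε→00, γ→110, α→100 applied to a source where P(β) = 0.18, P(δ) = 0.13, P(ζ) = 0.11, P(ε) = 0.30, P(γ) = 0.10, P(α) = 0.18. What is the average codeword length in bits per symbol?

L̄ = Σ pᵢ·ℓᵢ = 0.18·3 + 0.13·3 + 0.11·2 + 0.30·2 + 0.10·3 + 0.18·3 = 2.59 bits/symbol.

2.59 bits/symbol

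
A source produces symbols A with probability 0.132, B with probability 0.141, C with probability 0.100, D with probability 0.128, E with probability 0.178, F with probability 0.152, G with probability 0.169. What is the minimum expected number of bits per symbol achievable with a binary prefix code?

2.822 bits/symbol

Repeatedly combine the two least-probable nodes; the expected code length is the sum of the merged weights.
merge 1/10 + 16/125 → 57/250
merge 33/250 + 141/1000 → 273/1000
merge 19/125 + 169/1000 → 321/1000
merge 89/500 + 57/250 → 203/500
merge 273/1000 + 321/1000 → 297/500
merge 203/500 + 297/500 → 1
L = 57/250 + 273/1000 + 321/1000 + 203/500 + 297/500 + 1 = 1411/500 = 2.822 bits/symbol.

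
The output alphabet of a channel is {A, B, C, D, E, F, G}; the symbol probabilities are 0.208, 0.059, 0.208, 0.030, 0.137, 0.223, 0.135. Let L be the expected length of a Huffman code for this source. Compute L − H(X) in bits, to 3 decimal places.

0.057 bits

Entropy H = −Σ p log₂ p ≈ 2.6007 bits.
Huffman merges: 3/100+59/1000→89/1000; 89/1000+27/200→28/125; 137/1000+26/125→69/200; 26/125+223/1000→431/1000; 28/125+69/200→569/1000; 431/1000+569/1000→1. L = 1329/500 ≈ 2.6580.
L − H = 2.6580 − 2.6007 = 0.057 bits.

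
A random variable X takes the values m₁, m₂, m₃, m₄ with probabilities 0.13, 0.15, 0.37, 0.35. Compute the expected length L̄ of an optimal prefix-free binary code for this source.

1.91 bits/symbol

Repeatedly combine the two least-probable nodes; the expected code length is the sum of the merged weights.
merge 13/100 + 3/20 → 7/25
merge 7/25 + 7/20 → 63/100
merge 37/100 + 63/100 → 1
L = 7/25 + 63/100 + 1 = 191/100 = 1.91 bits/symbol.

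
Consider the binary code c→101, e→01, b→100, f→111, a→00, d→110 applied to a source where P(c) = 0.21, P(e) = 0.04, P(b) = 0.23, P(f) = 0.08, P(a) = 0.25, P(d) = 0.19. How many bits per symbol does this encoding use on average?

L̄ = Σ pᵢ·ℓᵢ = 0.21·3 + 0.04·2 + 0.23·3 + 0.08·3 + 0.25·2 + 0.19·3 = 2.71 bits/symbol.

2.71 bits/symbol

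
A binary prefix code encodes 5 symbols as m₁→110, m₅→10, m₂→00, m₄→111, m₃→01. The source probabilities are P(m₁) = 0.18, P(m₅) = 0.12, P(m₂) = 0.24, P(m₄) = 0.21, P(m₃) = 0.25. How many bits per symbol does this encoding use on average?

2.39 bits/symbol

L̄ = Σ pᵢ·ℓᵢ = 0.18·3 + 0.12·2 + 0.24·2 + 0.21·3 + 0.25·2 = 2.39 bits/symbol.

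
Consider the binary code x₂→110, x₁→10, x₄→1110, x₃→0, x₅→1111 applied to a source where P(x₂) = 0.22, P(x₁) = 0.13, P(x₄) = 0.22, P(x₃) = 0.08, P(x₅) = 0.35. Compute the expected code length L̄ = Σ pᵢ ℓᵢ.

L̄ = Σ pᵢ·ℓᵢ = 0.22·3 + 0.13·2 + 0.22·4 + 0.08·1 + 0.35·4 = 3.28 bits/symbol.

3.28 bits/symbol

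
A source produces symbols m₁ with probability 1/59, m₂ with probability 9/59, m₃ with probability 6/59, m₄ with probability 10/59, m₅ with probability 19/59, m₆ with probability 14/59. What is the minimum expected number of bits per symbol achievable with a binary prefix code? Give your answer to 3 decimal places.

Repeatedly combine the two least-probable nodes; the expected code length is the sum of the merged weights.
merge 1/59 + 6/59 → 7/59
merge 7/59 + 9/59 → 16/59
merge 10/59 + 14/59 → 24/59
merge 16/59 + 19/59 → 35/59
merge 24/59 + 35/59 → 1
L = 7/59 + 16/59 + 24/59 + 35/59 + 1 = 141/59 ≈ 2.390 bits/symbol.

2.390 bits/symbol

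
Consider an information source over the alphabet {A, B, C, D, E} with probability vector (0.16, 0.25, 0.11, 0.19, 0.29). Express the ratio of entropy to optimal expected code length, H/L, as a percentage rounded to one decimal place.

Entropy H = −Σ p log₂ p ≈ 2.2464 bits.
Huffman merges: 11/100+4/25→27/100; 19/100+1/4→11/25; 27/100+29/100→14/25; 11/25+14/25→1. L = 227/100 ≈ 2.2700.
Efficiency = H/L = 2.2464/2.2700 = 99.0%.

99.0%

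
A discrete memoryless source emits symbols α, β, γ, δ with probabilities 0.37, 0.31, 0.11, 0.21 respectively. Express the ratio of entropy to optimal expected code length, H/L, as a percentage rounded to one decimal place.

Entropy H = −Σ p log₂ p ≈ 1.8776 bits.
Huffman merges: 11/100+21/100→8/25; 31/100+8/25→63/100; 37/100+63/100→1. L = 39/20 ≈ 1.9500.
Efficiency = H/L = 1.8776/1.9500 = 96.3%.

96.3%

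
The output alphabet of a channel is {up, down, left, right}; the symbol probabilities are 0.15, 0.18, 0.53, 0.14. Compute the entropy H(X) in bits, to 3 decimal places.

H = −Σ pᵢ log₂ pᵢ.
−0.15·log₂(0.15) = 0.4105
−0.18·log₂(0.18) = 0.4453
−0.53·log₂(0.53) = 0.4854
−0.14·log₂(0.14) = 0.3971
Sum ≈ 1.7384 → 1.738 bits.

1.738 bits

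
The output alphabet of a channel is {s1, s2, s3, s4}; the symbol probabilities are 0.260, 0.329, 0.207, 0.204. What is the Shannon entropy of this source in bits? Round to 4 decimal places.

1.9712 bits

H = −Σ pᵢ log₂ pᵢ.
−0.260·log₂(0.260) = 0.5053
−0.329·log₂(0.329) = 0.5277
−0.207·log₂(0.207) = 0.4704
−0.204·log₂(0.204) = 0.4678
Sum ≈ 1.9712 → 1.9712 bits.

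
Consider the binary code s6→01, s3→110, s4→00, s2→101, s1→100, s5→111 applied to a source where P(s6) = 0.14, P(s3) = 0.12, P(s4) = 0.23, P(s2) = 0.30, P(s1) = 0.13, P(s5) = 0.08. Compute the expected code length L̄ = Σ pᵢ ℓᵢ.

2.63 bits/symbol

L̄ = Σ pᵢ·ℓᵢ = 0.14·2 + 0.12·3 + 0.23·2 + 0.30·3 + 0.13·3 + 0.08·3 = 2.63 bits/symbol.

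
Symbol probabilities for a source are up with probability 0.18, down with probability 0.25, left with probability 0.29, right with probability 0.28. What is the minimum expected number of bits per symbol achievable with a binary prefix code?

Repeatedly combine the two least-probable nodes; the expected code length is the sum of the merged weights.
merge 9/50 + 1/4 → 43/100
merge 7/25 + 29/100 → 57/100
merge 43/100 + 57/100 → 1
L = 43/100 + 57/100 + 1 = 2 bits/symbol.

2 bits/symbol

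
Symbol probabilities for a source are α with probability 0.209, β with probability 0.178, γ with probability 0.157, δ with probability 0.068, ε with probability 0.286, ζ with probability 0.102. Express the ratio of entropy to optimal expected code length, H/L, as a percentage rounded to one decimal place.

Entropy H = −Σ p log₂ p ≈ 2.4508 bits.
Huffman merges: 17/250+51/500→17/100; 157/1000+17/100→327/1000; 89/500+209/1000→387/1000; 143/500+327/1000→613/1000; 387/1000+613/1000→1. L = 2497/1000 ≈ 2.4970.
Efficiency = H/L = 2.4508/2.4970 = 98.1%.

98.1%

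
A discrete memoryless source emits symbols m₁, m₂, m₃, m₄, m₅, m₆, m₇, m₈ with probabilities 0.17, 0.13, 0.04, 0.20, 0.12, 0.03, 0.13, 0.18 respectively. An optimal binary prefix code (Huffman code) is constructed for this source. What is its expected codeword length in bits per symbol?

Repeatedly combine the two least-probable nodes; the expected code length is the sum of the merged weights.
merge 3/100 + 1/25 → 7/100
merge 7/100 + 3/25 → 19/100
merge 13/100 + 13/100 → 13/50
merge 17/100 + 9/50 → 7/20
merge 19/100 + 1/5 → 39/100
merge 13/50 + 7/20 → 61/100
merge 39/100 + 61/100 → 1
L = 7/100 + 19/100 + 13/50 + 7/20 + 39/100 + 61/100 + 1 = 287/100 = 2.87 bits/symbol.

2.87 bits/symbol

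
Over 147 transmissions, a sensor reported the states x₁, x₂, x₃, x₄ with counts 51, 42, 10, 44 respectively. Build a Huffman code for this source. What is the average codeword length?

2 bits/symbol

Probabilities are the counts divided by 147.
Repeatedly combine the two least-probable nodes; the expected code length is the sum of the merged weights.
merge 10/147 + 2/7 → 52/147
merge 44/147 + 17/49 → 95/147
merge 52/147 + 95/147 → 1
L = 52/147 + 95/147 + 1 = 2 bits/symbol.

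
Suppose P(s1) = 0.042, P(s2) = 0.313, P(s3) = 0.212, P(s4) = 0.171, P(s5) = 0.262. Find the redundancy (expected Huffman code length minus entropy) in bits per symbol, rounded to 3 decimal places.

0.080 bits

Entropy H = −Σ p log₂ p ≈ 2.1330 bits.
Huffman merges: 21/500+171/1000→213/1000; 53/250+213/1000→17/40; 131/500+313/1000→23/40; 17/40+23/40→1. L = 2213/1000 ≈ 2.2130.
L − H = 2.2130 − 2.1330 = 0.080 bits.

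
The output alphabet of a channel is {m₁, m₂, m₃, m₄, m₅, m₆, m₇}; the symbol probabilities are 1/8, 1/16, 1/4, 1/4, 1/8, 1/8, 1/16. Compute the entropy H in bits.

Each probability is a power of 1/2, so log₂(1/p) is an integer.
H = Σ p·log₂(1/p) = 1/8·3 + 1/16·4 + 1/4·2 + 1/4·2 + 1/8·3 + 1/8·3 + 1/16·4 = 2.625 bits.

2.625 bits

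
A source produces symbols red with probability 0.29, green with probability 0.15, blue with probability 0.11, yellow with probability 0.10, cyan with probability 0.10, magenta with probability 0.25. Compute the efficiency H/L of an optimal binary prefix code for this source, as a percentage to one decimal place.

99.3%

Entropy H = −Σ p log₂ p ≈ 2.4431 bits.
Huffman merges: 1/10+1/10→1/5; 11/100+3/20→13/50; 1/5+1/4→9/20; 13/50+29/100→11/20; 9/20+11/20→1. L = 123/50 ≈ 2.4600.
Efficiency = H/L = 2.4431/2.4600 = 99.3%.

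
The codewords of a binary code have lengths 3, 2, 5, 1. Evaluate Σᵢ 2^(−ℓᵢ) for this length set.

With common denominator 2^5 = 32: Σ 2^(−ℓᵢ) = 4/32 + 8/32 + 1/32 + 16/32 = 29/32 = 0.90625.

0.90625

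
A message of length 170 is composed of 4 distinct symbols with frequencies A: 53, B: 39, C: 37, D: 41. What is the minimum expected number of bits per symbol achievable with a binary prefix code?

2 bits/symbol

Probabilities are the counts divided by 170.
Repeatedly combine the two least-probable nodes; the expected code length is the sum of the merged weights.
merge 37/170 + 39/170 → 38/85
merge 41/170 + 53/170 → 47/85
merge 38/85 + 47/85 → 1
L = 38/85 + 47/85 + 1 = 2 bits/symbol.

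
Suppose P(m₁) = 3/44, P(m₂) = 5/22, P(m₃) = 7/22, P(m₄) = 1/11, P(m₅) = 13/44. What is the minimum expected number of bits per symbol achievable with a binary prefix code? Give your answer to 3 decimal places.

2.159 bits/symbol

Repeatedly combine the two least-probable nodes; the expected code length is the sum of the merged weights.
merge 3/44 + 1/11 → 7/44
merge 7/44 + 5/22 → 17/44
merge 13/44 + 7/22 → 27/44
merge 17/44 + 27/44 → 1
L = 7/44 + 17/44 + 27/44 + 1 = 95/44 ≈ 2.159 bits/symbol.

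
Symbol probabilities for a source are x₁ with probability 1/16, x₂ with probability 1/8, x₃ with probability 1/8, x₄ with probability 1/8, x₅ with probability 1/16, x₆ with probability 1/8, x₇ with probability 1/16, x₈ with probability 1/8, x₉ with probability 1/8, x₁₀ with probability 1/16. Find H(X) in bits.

Each probability is a power of 1/2, so log₂(1/p) is an integer.
H = Σ p·log₂(1/p) = 1/16·4 + 1/8·3 + 1/8·3 + 1/8·3 + 1/16·4 + 1/8·3 + 1/16·4 + 1/8·3 + 1/8·3 + 1/16·4 = 3.25 bits.

3.25 bits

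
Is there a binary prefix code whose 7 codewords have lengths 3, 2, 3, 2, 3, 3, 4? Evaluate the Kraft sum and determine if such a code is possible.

With common denominator 2^4 = 16: Σ 2^(−ℓᵢ) = 2/16 + 4/16 + 2/16 + 4/16 + 2/16 + 2/16 + 1/16 = 17/16 = 1.0625.
Kraft's inequality requires Σ ≤ 1; here Σ = 1.0625 > 1, so no such prefix code exists.

1.0625; no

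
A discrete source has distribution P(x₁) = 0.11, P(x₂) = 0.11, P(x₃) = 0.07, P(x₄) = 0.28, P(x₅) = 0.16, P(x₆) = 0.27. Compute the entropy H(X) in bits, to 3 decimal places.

2.416 bits

H = −Σ pᵢ log₂ pᵢ.
−0.11·log₂(0.11) = 0.3503
−0.11·log₂(0.11) = 0.3503
−0.07·log₂(0.07) = 0.2686
−0.28·log₂(0.28) = 0.5142
−0.16·log₂(0.16) = 0.4230
−0.27·log₂(0.27) = 0.5100
Sum ≈ 2.4164 → 2.416 bits.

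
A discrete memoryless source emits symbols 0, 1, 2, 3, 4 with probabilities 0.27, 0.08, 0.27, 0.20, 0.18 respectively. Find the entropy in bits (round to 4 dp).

H = −Σ pᵢ log₂ pᵢ.
−0.27·log₂(0.27) = 0.5100
−0.08·log₂(0.08) = 0.2915
−0.27·log₂(0.27) = 0.5100
−0.20·log₂(0.20) = 0.4644
−0.18·log₂(0.18) = 0.4453
Sum ≈ 2.2212 → 2.2212 bits.

2.2212 bits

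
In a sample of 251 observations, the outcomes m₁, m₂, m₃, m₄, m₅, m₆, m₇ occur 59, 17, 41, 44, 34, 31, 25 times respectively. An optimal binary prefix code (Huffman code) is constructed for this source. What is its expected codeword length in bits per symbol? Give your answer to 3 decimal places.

Probabilities are the counts divided by 251.
Repeatedly combine the two least-probable nodes; the expected code length is the sum of the merged weights.
merge 17/251 + 25/251 → 42/251
merge 31/251 + 34/251 → 65/251
merge 41/251 + 42/251 → 83/251
merge 44/251 + 59/251 → 103/251
merge 65/251 + 83/251 → 148/251
merge 103/251 + 148/251 → 1
L = 42/251 + 65/251 + 83/251 + 103/251 + 148/251 + 1 = 692/251 ≈ 2.757 bits/symbol.

2.757 bits/symbol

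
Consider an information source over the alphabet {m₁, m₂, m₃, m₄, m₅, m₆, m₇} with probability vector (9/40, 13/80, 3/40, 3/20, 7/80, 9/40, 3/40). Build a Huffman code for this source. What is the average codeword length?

2.7 bits/symbol

Repeatedly combine the two least-probable nodes; the expected code length is the sum of the merged weights.
merge 3/40 + 3/40 → 3/20
merge 7/80 + 3/20 → 19/80
merge 3/20 + 13/80 → 5/16
merge 9/40 + 9/40 → 9/20
merge 19/80 + 5/16 → 11/20
merge 9/20 + 11/20 → 1
L = 3/20 + 19/80 + 5/16 + 9/20 + 11/20 + 1 = 27/10 = 2.7 bits/symbol.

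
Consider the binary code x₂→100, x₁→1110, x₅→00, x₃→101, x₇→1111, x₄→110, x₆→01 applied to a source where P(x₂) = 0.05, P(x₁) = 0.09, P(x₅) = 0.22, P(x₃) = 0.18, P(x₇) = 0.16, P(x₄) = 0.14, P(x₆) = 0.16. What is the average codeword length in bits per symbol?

2.87 bits/symbol

L̄ = Σ pᵢ·ℓᵢ = 0.05·3 + 0.09·4 + 0.22·2 + 0.18·3 + 0.16·4 + 0.14·3 + 0.16·2 = 2.87 bits/symbol.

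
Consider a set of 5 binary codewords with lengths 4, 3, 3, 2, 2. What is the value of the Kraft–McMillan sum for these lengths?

With common denominator 2^4 = 16: Σ 2^(−ℓᵢ) = 1/16 + 2/16 + 2/16 + 4/16 + 4/16 = 13/16 = 0.8125.

0.8125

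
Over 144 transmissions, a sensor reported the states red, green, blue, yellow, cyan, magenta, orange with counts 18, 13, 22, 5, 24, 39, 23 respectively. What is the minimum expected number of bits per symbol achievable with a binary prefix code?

Probabilities are the counts divided by 144.
Repeatedly combine the two least-probable nodes; the expected code length is the sum of the merged weights.
merge 5/144 + 13/144 → 1/8
merge 1/8 + 1/8 → 1/4
merge 11/72 + 23/144 → 5/16
merge 1/6 + 1/4 → 5/12
merge 13/48 + 5/16 → 7/12
merge 5/12 + 7/12 → 1
L = 1/8 + 1/4 + 5/16 + 5/12 + 7/12 + 1 = 43/16 = 2.6875 bits/symbol.

2.6875 bits/symbol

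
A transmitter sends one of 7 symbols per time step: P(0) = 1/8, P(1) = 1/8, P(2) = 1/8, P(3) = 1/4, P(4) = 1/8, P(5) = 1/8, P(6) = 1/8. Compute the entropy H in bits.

2.75 bits

Each probability is a power of 1/2, so log₂(1/p) is an integer.
H = Σ p·log₂(1/p) = 1/8·3 + 1/8·3 + 1/8·3 + 1/4·2 + 1/8·3 + 1/8·3 + 1/8·3 = 2.75 bits.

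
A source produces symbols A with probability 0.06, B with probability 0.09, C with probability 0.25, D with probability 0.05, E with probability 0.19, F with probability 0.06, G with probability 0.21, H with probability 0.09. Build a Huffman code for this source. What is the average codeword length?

2.8 bits/symbol

Repeatedly combine the two least-probable nodes; the expected code length is the sum of the merged weights.
merge 1/20 + 3/50 → 11/100
merge 3/50 + 9/100 → 3/20
merge 9/100 + 11/100 → 1/5
merge 3/20 + 19/100 → 17/50
merge 1/5 + 21/100 → 41/100
merge 1/4 + 17/50 → 59/100
merge 41/100 + 59/100 → 1
L = 11/100 + 3/20 + 1/5 + 17/50 + 41/100 + 59/100 + 1 = 14/5 = 2.8 bits/symbol.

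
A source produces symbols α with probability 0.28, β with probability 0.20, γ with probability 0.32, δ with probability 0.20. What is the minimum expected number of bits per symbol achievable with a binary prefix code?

2 bits/symbol

Repeatedly combine the two least-probable nodes; the expected code length is the sum of the merged weights.
merge 1/5 + 1/5 → 2/5
merge 7/25 + 8/25 → 3/5
merge 2/5 + 3/5 → 1
L = 2/5 + 3/5 + 1 = 2 bits/symbol.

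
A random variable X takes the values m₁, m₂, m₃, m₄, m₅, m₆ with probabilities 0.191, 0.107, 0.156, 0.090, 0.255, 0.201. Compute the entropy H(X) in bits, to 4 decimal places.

H = −Σ pᵢ log₂ pᵢ.
−0.191·log₂(0.191) = 0.4562
−0.107·log₂(0.107) = 0.3450
−0.156·log₂(0.156) = 0.4181
−0.090·log₂(0.090) = 0.3127
−0.255·log₂(0.255) = 0.5027
−0.201·log₂(0.201) = 0.4653
Sum ≈ 2.4999 → 2.4999 bits.

2.4999 bits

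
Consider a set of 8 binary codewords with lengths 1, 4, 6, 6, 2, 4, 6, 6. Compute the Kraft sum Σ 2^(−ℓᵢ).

0.9375

With common denominator 2^6 = 64: Σ 2^(−ℓᵢ) = 32/64 + 4/64 + 1/64 + 1/64 + 16/64 + 4/64 + 1/64 + 1/64 = 60/64 = 0.9375.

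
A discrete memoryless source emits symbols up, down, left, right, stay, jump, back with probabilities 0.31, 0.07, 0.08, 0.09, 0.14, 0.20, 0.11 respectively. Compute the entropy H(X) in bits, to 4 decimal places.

2.6083 bits

H = −Σ pᵢ log₂ pᵢ.
−0.31·log₂(0.31) = 0.5238
−0.07·log₂(0.07) = 0.2686
−0.08·log₂(0.08) = 0.2915
−0.09·log₂(0.09) = 0.3127
−0.14·log₂(0.14) = 0.3971
−0.20·log₂(0.20) = 0.4644
−0.11·log₂(0.11) = 0.3503
Sum ≈ 2.6083 → 2.6083 bits.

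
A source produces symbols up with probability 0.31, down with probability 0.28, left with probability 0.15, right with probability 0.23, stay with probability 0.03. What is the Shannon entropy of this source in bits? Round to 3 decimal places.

H = −Σ pᵢ log₂ pᵢ.
−0.31·log₂(0.31) = 0.5238
−0.28·log₂(0.28) = 0.5142
−0.15·log₂(0.15) = 0.4105
−0.23·log₂(0.23) = 0.4877
−0.03·log₂(0.03) = 0.1518
Sum ≈ 2.0880 → 2.088 bits.

2.088 bits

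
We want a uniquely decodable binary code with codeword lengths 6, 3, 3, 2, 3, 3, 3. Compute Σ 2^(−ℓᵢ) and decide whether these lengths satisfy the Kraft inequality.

With common denominator 2^6 = 64: Σ 2^(−ℓᵢ) = 1/64 + 8/64 + 8/64 + 16/64 + 8/64 + 8/64 + 8/64 = 57/64 = 0.890625.
Kraft's inequality requires Σ ≤ 1; here Σ = 0.890625 ≤ 1, so such a prefix code exists.

0.890625; yes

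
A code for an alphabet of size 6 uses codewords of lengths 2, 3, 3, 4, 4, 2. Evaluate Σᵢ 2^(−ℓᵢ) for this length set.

0.875

With common denominator 2^4 = 16: Σ 2^(−ℓᵢ) = 4/16 + 2/16 + 2/16 + 1/16 + 1/16 + 4/16 = 14/16 = 0.875.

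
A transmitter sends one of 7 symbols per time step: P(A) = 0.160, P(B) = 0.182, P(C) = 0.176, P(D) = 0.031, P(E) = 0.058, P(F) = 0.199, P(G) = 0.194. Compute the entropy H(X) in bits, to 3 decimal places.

H = −Σ pᵢ log₂ pᵢ.
−0.160·log₂(0.160) = 0.4230
−0.182·log₂(0.182) = 0.4474
−0.176·log₂(0.176) = 0.4411
−0.031·log₂(0.031) = 0.1554
−0.058·log₂(0.058) = 0.2383
−0.199·log₂(0.199) = 0.4635
−0.194·log₂(0.194) = 0.4590
Sum ≈ 2.6276 → 2.628 bits.

2.628 bits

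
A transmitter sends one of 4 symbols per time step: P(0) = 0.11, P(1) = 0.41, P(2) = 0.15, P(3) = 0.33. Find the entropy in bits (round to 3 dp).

1.816 bits

H = −Σ pᵢ log₂ pᵢ.
−0.11·log₂(0.11) = 0.3503
−0.41·log₂(0.41) = 0.5274
−0.15·log₂(0.15) = 0.4105
−0.33·log₂(0.33) = 0.5278
Sum ≈ 1.8160 → 1.816 bits.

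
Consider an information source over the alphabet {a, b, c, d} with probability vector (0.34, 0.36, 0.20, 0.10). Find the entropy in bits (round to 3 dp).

H = −Σ pᵢ log₂ pᵢ.
−0.34·log₂(0.34) = 0.5292
−0.36·log₂(0.36) = 0.5306
−0.20·log₂(0.20) = 0.4644
−0.10·log₂(0.10) = 0.3322
Sum ≈ 1.8564 → 1.856 bits.

1.856 bits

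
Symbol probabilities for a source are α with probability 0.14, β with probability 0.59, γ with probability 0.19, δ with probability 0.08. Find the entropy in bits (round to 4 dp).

1.5930 bits

H = −Σ pᵢ log₂ pᵢ.
−0.14·log₂(0.14) = 0.3971
−0.59·log₂(0.59) = 0.4491
−0.19·log₂(0.19) = 0.4552
−0.08·log₂(0.08) = 0.2915
Sum ≈ 1.5930 → 1.5930 bits.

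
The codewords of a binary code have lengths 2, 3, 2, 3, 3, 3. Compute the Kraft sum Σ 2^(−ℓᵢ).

With common denominator 2^3 = 8: Σ 2^(−ℓᵢ) = 2/8 + 1/8 + 2/8 + 1/8 + 1/8 + 1/8 = 8/8 = 1.

1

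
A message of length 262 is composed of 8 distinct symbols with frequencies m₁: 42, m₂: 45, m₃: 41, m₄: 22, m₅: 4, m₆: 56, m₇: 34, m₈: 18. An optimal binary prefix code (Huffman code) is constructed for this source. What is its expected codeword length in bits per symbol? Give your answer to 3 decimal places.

Probabilities are the counts divided by 262.
Repeatedly combine the two least-probable nodes; the expected code length is the sum of the merged weights.
merge 2/131 + 9/131 → 11/131
merge 11/131 + 11/131 → 22/131
merge 17/131 + 41/262 → 75/262
merge 21/131 + 22/131 → 43/131
merge 45/262 + 28/131 → 101/262
merge 75/262 + 43/131 → 161/262
merge 101/262 + 161/262 → 1
L = 11/131 + 22/131 + 75/262 + 43/131 + 101/262 + 161/262 + 1 = 751/262 ≈ 2.866 bits/symbol.

2.866 bits/symbol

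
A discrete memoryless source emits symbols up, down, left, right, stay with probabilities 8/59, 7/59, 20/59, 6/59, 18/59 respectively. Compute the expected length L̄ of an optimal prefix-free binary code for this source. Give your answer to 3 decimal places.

Repeatedly combine the two least-probable nodes; the expected code length is the sum of the merged weights.
merge 6/59 + 7/59 → 13/59
merge 8/59 + 13/59 → 21/59
merge 18/59 + 20/59 → 38/59
merge 21/59 + 38/59 → 1
L = 13/59 + 21/59 + 38/59 + 1 = 131/59 ≈ 2.220 bits/symbol.

2.220 bits/symbol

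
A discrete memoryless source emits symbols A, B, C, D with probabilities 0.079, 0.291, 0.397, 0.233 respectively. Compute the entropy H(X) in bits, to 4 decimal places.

H = −Σ pᵢ log₂ pᵢ.
−0.079·log₂(0.079) = 0.2893
−0.291·log₂(0.291) = 0.5182
−0.397·log₂(0.397) = 0.5291
−0.233·log₂(0.233) = 0.4897
Sum ≈ 1.8263 → 1.8263 bits.

1.8263 bits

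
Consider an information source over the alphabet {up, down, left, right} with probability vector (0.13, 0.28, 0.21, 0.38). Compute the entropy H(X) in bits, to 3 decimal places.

H = −Σ pᵢ log₂ pᵢ.
−0.13·log₂(0.13) = 0.3826
−0.28·log₂(0.28) = 0.5142
−0.21·log₂(0.21) = 0.4728
−0.38·log₂(0.38) = 0.5305
Sum ≈ 1.9001 → 1.900 bits.

1.900 bits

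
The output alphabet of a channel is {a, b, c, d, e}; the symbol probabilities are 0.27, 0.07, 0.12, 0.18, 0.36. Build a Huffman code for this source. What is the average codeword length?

Repeatedly combine the two least-probable nodes; the expected code length is the sum of the merged weights.
merge 7/100 + 3/25 → 19/100
merge 9/50 + 19/100 → 37/100
merge 27/100 + 9/25 → 63/100
merge 37/100 + 63/100 → 1
L = 19/100 + 37/100 + 63/100 + 1 = 219/100 = 2.19 bits/symbol.

2.19 bits/symbol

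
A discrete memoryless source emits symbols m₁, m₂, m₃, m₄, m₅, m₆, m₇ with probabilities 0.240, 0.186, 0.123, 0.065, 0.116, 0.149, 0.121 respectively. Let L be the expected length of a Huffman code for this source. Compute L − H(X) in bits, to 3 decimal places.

Entropy H = −Σ p log₂ p ≈ 2.7121 bits.
Huffman merges: 13/200+29/250→181/1000; 121/1000+123/1000→61/250; 149/1000+181/1000→33/100; 93/500+6/25→213/500; 61/250+33/100→287/500; 213/500+287/500→1. L = 551/200 ≈ 2.7550.
L − H = 2.7550 − 2.7121 = 0.043 bits.

0.043 bits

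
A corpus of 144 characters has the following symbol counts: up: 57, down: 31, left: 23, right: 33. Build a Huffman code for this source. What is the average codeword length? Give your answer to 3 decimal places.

1.979 bits/symbol

Probabilities are the counts divided by 144.
Repeatedly combine the two least-probable nodes; the expected code length is the sum of the merged weights.
merge 23/144 + 31/144 → 3/8
merge 11/48 + 3/8 → 29/48
merge 19/48 + 29/48 → 1
L = 3/8 + 29/48 + 1 = 95/48 ≈ 1.979 bits/symbol.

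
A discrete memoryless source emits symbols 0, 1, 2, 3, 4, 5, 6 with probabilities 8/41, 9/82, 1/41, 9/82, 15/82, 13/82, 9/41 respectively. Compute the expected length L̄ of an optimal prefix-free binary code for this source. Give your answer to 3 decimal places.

2.720 bits/symbol

Repeatedly combine the two least-probable nodes; the expected code length is the sum of the merged weights.
merge 1/41 + 9/82 → 11/82
merge 9/82 + 11/82 → 10/41
merge 13/82 + 15/82 → 14/41
merge 8/41 + 9/41 → 17/41
merge 10/41 + 14/41 → 24/41
merge 17/41 + 24/41 → 1
L = 11/82 + 10/41 + 14/41 + 17/41 + 24/41 + 1 = 223/82 ≈ 2.720 bits/symbol.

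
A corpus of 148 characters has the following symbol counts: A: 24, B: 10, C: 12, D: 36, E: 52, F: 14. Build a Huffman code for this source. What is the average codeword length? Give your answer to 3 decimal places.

Probabilities are the counts divided by 148.
Repeatedly combine the two least-probable nodes; the expected code length is the sum of the merged weights.
merge 5/74 + 3/37 → 11/74
merge 7/74 + 11/74 → 9/37
merge 6/37 + 9/37 → 15/37
merge 9/37 + 13/37 → 22/37
merge 15/37 + 22/37 → 1
L = 11/74 + 9/37 + 15/37 + 22/37 + 1 = 177/74 ≈ 2.392 bits/symbol.

2.392 bits/symbol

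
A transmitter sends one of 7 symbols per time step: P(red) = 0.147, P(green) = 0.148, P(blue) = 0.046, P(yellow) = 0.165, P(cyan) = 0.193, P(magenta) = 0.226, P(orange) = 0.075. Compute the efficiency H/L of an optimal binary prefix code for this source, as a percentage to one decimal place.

98.9%

Entropy H = −Σ p log₂ p ≈ 2.6710 bits.
Huffman merges: 23/500+3/40→121/1000; 121/1000+147/1000→67/250; 37/250+33/200→313/1000; 193/1000+113/500→419/1000; 67/250+313/1000→581/1000; 419/1000+581/1000→1. L = 1351/500 ≈ 2.7020.
Efficiency = H/L = 2.6710/2.7020 = 98.9%.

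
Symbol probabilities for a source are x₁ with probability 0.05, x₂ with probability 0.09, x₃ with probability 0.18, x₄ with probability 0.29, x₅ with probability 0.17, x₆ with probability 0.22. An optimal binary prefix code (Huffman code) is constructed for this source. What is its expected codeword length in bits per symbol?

2.45 bits/symbol

Repeatedly combine the two least-probable nodes; the expected code length is the sum of the merged weights.
merge 1/20 + 9/100 → 7/50
merge 7/50 + 17/100 → 31/100
merge 9/50 + 11/50 → 2/5
merge 29/100 + 31/100 → 3/5
merge 2/5 + 3/5 → 1
L = 7/50 + 31/100 + 2/5 + 3/5 + 1 = 49/20 = 2.45 bits/symbol.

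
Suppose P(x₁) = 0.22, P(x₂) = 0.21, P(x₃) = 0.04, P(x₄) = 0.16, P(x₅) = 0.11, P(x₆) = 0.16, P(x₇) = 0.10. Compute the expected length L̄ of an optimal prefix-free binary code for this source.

2.71 bits/symbol

Repeatedly combine the two least-probable nodes; the expected code length is the sum of the merged weights.
merge 1/25 + 1/10 → 7/50
merge 11/100 + 7/50 → 1/4
merge 4/25 + 4/25 → 8/25
merge 21/100 + 11/50 → 43/100
merge 1/4 + 8/25 → 57/100
merge 43/100 + 57/100 → 1
L = 7/50 + 1/4 + 8/25 + 43/100 + 57/100 + 1 = 271/100 = 2.71 bits/symbol.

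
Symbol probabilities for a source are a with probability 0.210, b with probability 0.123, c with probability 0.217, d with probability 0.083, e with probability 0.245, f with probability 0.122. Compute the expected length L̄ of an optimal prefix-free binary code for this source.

2.533 bits/symbol

Repeatedly combine the two least-probable nodes; the expected code length is the sum of the merged weights.
merge 83/1000 + 61/500 → 41/200
merge 123/1000 + 41/200 → 41/125
merge 21/100 + 217/1000 → 427/1000
merge 49/200 + 41/125 → 573/1000
merge 427/1000 + 573/1000 → 1
L = 41/200 + 41/125 + 427/1000 + 573/1000 + 1 = 2533/1000 = 2.533 bits/symbol.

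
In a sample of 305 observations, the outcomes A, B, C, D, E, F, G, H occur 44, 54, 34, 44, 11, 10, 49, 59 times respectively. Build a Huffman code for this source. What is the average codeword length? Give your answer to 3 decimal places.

2.875 bits/symbol

Probabilities are the counts divided by 305.
Repeatedly combine the two least-probable nodes; the expected code length is the sum of the merged weights.
merge 2/61 + 11/305 → 21/305
merge 21/305 + 34/305 → 11/61
merge 44/305 + 44/305 → 88/305
merge 49/305 + 54/305 → 103/305
merge 11/61 + 59/305 → 114/305
merge 88/305 + 103/305 → 191/305
merge 114/305 + 191/305 → 1
L = 21/305 + 11/61 + 88/305 + 103/305 + 114/305 + 191/305 + 1 = 877/305 ≈ 2.875 bits/symbol.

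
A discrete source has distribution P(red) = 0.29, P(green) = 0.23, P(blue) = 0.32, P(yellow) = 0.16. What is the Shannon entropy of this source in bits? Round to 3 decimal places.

1.955 bits

H = −Σ pᵢ log₂ pᵢ.
−0.29·log₂(0.29) = 0.5179
−0.23·log₂(0.23) = 0.4877
−0.32·log₂(0.32) = 0.5260
−0.16·log₂(0.16) = 0.4230
Sum ≈ 1.9546 → 1.955 bits.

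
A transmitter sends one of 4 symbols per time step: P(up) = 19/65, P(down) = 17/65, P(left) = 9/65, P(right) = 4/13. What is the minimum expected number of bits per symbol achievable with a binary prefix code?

2 bits/symbol

Repeatedly combine the two least-probable nodes; the expected code length is the sum of the merged weights.
merge 9/65 + 17/65 → 2/5
merge 19/65 + 4/13 → 3/5
merge 2/5 + 3/5 → 1
L = 2/5 + 3/5 + 1 = 2 bits/symbol.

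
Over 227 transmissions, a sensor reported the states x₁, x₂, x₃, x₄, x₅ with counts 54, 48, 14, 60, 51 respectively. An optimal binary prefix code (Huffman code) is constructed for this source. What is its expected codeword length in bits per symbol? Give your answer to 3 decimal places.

2.273 bits/symbol

Probabilities are the counts divided by 227.
Repeatedly combine the two least-probable nodes; the expected code length is the sum of the merged weights.
merge 14/227 + 48/227 → 62/227
merge 51/227 + 54/227 → 105/227
merge 60/227 + 62/227 → 122/227
merge 105/227 + 122/227 → 1
L = 62/227 + 105/227 + 122/227 + 1 = 516/227 ≈ 2.273 bits/symbol.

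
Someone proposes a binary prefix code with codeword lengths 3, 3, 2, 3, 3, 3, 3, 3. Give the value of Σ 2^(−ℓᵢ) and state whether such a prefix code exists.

With common denominator 2^3 = 8: Σ 2^(−ℓᵢ) = 1/8 + 1/8 + 2/8 + 1/8 + 1/8 + 1/8 + 1/8 + 1/8 = 9/8 = 1.125.
Kraft's inequality requires Σ ≤ 1; here Σ = 1.125 > 1, so no such prefix code exists.

1.125; no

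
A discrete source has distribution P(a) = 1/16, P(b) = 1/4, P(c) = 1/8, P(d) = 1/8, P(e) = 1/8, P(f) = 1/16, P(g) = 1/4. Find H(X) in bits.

Each probability is a power of 1/2, so log₂(1/p) is an integer.
H = Σ p·log₂(1/p) = 1/16·4 + 1/4·2 + 1/8·3 + 1/8·3 + 1/8·3 + 1/16·4 + 1/4·2 = 2.625 bits.

2.625 bits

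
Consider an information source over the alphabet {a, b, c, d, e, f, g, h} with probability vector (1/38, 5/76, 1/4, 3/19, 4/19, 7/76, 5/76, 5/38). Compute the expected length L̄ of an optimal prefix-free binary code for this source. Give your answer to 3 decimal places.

Repeatedly combine the two least-probable nodes; the expected code length is the sum of the merged weights.
merge 1/38 + 5/76 → 7/76
merge 5/76 + 7/76 → 3/19
merge 7/76 + 5/38 → 17/76
merge 3/19 + 3/19 → 6/19
merge 4/19 + 17/76 → 33/76
merge 1/4 + 6/19 → 43/76
merge 33/76 + 43/76 → 1
L = 7/76 + 3/19 + 17/76 + 6/19 + 33/76 + 43/76 + 1 = 53/19 ≈ 2.789 bits/symbol.

2.789 bits/symbol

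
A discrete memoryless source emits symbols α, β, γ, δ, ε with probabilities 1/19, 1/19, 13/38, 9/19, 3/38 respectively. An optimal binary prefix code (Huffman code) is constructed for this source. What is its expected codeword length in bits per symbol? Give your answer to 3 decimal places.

Repeatedly combine the two least-probable nodes; the expected code length is the sum of the merged weights.
merge 1/19 + 1/19 → 2/19
merge 3/38 + 2/19 → 7/38
merge 7/38 + 13/38 → 10/19
merge 9/19 + 10/19 → 1
L = 2/19 + 7/38 + 10/19 + 1 = 69/38 ≈ 1.816 bits/symbol.

1.816 bits/symbol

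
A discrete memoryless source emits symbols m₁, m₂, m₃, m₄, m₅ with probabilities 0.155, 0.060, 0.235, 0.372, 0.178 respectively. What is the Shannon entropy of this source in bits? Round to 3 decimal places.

H = −Σ pᵢ log₂ pᵢ.
−0.155·log₂(0.155) = 0.4169
−0.060·log₂(0.060) = 0.2435
−0.235·log₂(0.235) = 0.4910
−0.372·log₂(0.372) = 0.5307
−0.178·log₂(0.178) = 0.4432
Sum ≈ 2.1253 → 2.125 bits.

2.125 bits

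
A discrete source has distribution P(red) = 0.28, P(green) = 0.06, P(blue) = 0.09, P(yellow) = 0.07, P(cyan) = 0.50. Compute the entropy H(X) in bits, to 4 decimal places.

1.8390 bits

H = −Σ pᵢ log₂ pᵢ.
−0.28·log₂(0.28) = 0.5142
−0.06·log₂(0.06) = 0.2435
−0.09·log₂(0.09) = 0.3127
−0.07·log₂(0.07) = 0.2686
−0.50·log₂(0.50) = 0.5000
Sum ≈ 1.8390 → 1.8390 bits.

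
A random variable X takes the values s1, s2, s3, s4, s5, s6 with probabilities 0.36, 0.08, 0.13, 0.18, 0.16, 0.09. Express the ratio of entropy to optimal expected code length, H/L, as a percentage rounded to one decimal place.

97.4%

Entropy H = −Σ p log₂ p ≈ 2.3857 bits.
Huffman merges: 2/25+9/100→17/100; 13/100+4/25→29/100; 17/100+9/50→7/20; 29/100+7/20→16/25; 9/25+16/25→1. L = 49/20 ≈ 2.4500.
Efficiency = H/L = 2.3857/2.4500 = 97.4%.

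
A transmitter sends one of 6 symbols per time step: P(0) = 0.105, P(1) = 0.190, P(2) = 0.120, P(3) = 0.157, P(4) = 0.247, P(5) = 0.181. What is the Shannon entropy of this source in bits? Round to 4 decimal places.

H = −Σ pᵢ log₂ pᵢ.
−0.105·log₂(0.105) = 0.3414
−0.190·log₂(0.190) = 0.4552
−0.120·log₂(0.120) = 0.3671
−0.157·log₂(0.157) = 0.4194
−0.247·log₂(0.247) = 0.4983
−0.181·log₂(0.181) = 0.4463
Sum ≈ 2.5277 → 2.5277 bits.

2.5277 bits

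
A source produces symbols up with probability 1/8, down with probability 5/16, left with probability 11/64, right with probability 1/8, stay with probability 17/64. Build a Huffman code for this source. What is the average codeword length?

2.25 bits/symbol

Repeatedly combine the two least-probable nodes; the expected code length is the sum of the merged weights.
merge 1/8 + 1/8 → 1/4
merge 11/64 + 1/4 → 27/64
merge 17/64 + 5/16 → 37/64
merge 27/64 + 37/64 → 1
L = 1/4 + 27/64 + 37/64 + 1 = 9/4 = 2.25 bits/symbol.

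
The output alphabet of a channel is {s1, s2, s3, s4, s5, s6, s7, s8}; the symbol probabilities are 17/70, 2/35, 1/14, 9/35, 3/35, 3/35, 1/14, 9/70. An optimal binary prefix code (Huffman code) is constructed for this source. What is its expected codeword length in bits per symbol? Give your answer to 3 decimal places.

Repeatedly combine the two least-probable nodes; the expected code length is the sum of the merged weights.
merge 2/35 + 1/14 → 9/70
merge 1/14 + 3/35 → 11/70
merge 3/35 + 9/70 → 3/14
merge 9/70 + 11/70 → 2/7
merge 3/14 + 17/70 → 16/35
merge 9/35 + 2/7 → 19/35
merge 16/35 + 19/35 → 1
L = 9/70 + 11/70 + 3/14 + 2/7 + 16/35 + 19/35 + 1 = 39/14 ≈ 2.786 bits/symbol.

2.786 bits/symbol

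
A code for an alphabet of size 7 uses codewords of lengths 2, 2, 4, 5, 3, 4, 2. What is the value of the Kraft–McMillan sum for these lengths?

With common denominator 2^5 = 32: Σ 2^(−ℓᵢ) = 8/32 + 8/32 + 2/32 + 1/32 + 4/32 + 2/32 + 8/32 = 33/32 = 1.03125.

1.03125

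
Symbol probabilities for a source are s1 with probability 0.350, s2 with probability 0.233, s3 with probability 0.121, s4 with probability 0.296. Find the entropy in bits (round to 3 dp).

1.908 bits

H = −Σ pᵢ log₂ pᵢ.
−0.350·log₂(0.350) = 0.5301
−0.233·log₂(0.233) = 0.4897
−0.121·log₂(0.121) = 0.3687
−0.296·log₂(0.296) = 0.5199
Sum ≈ 1.9083 → 1.908 bits.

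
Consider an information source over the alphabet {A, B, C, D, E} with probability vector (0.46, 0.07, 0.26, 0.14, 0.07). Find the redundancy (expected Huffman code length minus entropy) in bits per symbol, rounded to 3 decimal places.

Entropy H = −Σ p log₂ p ≈ 1.9548 bits.
Huffman merges: 7/100+7/100→7/50; 7/50+7/50→7/25; 13/50+7/25→27/50; 23/50+27/50→1. L = 49/25 ≈ 1.9600.
L − H = 1.9600 − 1.9548 = 0.005 bits.

0.005 bits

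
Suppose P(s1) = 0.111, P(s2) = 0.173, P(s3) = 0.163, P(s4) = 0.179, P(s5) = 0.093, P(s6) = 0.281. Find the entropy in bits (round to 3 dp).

H = −Σ pᵢ log₂ pᵢ.
−0.111·log₂(0.111) = 0.3520
−0.173·log₂(0.173) = 0.4379
−0.163·log₂(0.163) = 0.4266
−0.179·log₂(0.179) = 0.4443
−0.093·log₂(0.093) = 0.3187
−0.281·log₂(0.281) = 0.5146
Sum ≈ 2.4941 → 2.494 bits.

2.494 bits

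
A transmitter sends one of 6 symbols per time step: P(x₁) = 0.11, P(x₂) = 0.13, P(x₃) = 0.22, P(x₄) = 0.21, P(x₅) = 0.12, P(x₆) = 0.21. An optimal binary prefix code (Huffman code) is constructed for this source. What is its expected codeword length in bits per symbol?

Repeatedly combine the two least-probable nodes; the expected code length is the sum of the merged weights.
merge 11/100 + 3/25 → 23/100
merge 13/100 + 21/100 → 17/50
merge 21/100 + 11/50 → 43/100
merge 23/100 + 17/50 → 57/100
merge 43/100 + 57/100 → 1
L = 23/100 + 17/50 + 43/100 + 57/100 + 1 = 257/100 = 2.57 bits/symbol.

2.57 bits/symbol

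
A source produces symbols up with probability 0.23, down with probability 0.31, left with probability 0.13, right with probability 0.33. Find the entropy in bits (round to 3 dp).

H = −Σ pᵢ log₂ pᵢ.
−0.23·log₂(0.23) = 0.4877
−0.31·log₂(0.31) = 0.5238
−0.13·log₂(0.13) = 0.3826
−0.33·log₂(0.33) = 0.5278
Sum ≈ 1.9219 → 1.922 bits.

1.922 bits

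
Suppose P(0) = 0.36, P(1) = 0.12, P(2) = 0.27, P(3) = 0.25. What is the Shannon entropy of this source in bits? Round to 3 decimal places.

H = −Σ pᵢ log₂ pᵢ.
−0.36·log₂(0.36) = 0.5306
−0.12·log₂(0.12) = 0.3671
−0.27·log₂(0.27) = 0.5100
−0.25·log₂(0.25) = 0.5000
Sum ≈ 1.9077 → 1.908 bits.

1.908 bits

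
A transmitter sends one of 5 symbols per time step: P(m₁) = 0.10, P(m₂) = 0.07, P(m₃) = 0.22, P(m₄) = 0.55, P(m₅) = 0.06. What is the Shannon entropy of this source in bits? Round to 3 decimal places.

H = −Σ pᵢ log₂ pᵢ.
−0.10·log₂(0.10) = 0.3322
−0.07·log₂(0.07) = 0.2686
−0.22·log₂(0.22) = 0.4806
−0.55·log₂(0.55) = 0.4744
−0.06·log₂(0.06) = 0.2435
Sum ≈ 1.7992 → 1.799 bits.

1.799 bits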